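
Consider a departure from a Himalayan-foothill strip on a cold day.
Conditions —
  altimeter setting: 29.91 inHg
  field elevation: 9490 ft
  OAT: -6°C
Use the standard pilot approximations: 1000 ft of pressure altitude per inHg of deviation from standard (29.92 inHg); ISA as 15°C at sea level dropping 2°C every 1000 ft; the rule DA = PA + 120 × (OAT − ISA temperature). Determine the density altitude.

9260 ft

Pressure altitude = 9490 + (29.92 − 29.91) × 1000 = 9490 + (+10) = 9500 ft.
ISA temperature at 9500 ft = 15 − 2 × (9500/1000) = -4°C.
ISA deviation = -6 − (-4) = -2°C.
Density altitude = 9500 + 120 × (-2) = 9260 ft.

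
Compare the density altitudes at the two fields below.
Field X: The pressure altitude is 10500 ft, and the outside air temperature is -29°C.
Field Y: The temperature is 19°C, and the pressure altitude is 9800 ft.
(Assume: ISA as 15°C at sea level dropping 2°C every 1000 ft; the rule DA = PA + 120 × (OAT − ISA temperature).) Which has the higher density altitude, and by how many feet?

Field Y by 4892 ft

Field X: ISA temp = -6°C, deviation -23°C, DA = 10500 + 120 × (-23) = 7740 ft.
Field Y: ISA temp = -4.6°C, deviation +23.6°C, DA = 9800 + 120 × 23.6 = 12632 ft.
Field Y is higher by 12632 − 7740 = 4892 ft.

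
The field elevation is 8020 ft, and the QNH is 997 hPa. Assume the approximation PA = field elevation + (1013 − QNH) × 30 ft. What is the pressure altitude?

8500 ft

Pressure correction = (1013 − 997) × 30 = +480 ft.
Pressure altitude = 8020 + (+480) = 8500 ft.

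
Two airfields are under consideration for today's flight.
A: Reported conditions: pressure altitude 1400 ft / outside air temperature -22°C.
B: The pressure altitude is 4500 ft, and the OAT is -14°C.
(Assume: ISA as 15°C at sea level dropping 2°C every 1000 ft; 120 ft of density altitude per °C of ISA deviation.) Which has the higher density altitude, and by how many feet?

A: ISA temp = 12.2°C, deviation -34.2°C, DA = 1400 + 120 × (-34.2) = -2704 ft.
B: ISA temp = 6°C, deviation -20°C, DA = 4500 + 120 × (-20) = 2100 ft.
B is higher by 2100 − (-2704) = 4804 ft.

B by 4804 ft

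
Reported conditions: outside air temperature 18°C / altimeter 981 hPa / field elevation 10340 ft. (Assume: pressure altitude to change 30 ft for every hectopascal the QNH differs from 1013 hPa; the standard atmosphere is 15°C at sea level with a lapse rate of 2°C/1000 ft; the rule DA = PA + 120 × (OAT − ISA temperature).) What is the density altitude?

Pressure altitude = 10340 + (1013 − 981) × 30 = 10340 + (+960) = 11300 ft.
ISA temperature at 11300 ft = 15 − 2 × (11300/1000) = -7.6°C.
ISA deviation = 18 − (-7.6) = +25.6°C.
Density altitude = 11300 + 120 × (25.6) = 14372 ft.

14372 ft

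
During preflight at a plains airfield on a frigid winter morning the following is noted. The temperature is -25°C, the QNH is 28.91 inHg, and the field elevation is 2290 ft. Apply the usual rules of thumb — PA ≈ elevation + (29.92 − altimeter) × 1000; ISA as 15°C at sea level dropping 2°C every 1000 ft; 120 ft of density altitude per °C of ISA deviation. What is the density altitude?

Pressure altitude = 2290 + (29.92 − 28.91) × 1000 = 2290 + (+1010) = 3300 ft.
ISA temperature at 3300 ft = 15 − 2 × (3300/1000) = 8.4°C.
ISA deviation = -25 − 8.4 = -33.4°C.
Density altitude = 3300 + 120 × (-33.4) = -708 ft.

-708 ft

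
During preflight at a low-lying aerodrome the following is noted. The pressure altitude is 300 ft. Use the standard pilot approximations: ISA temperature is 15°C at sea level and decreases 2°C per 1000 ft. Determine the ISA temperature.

ISA temperature = 15 − 2 × (300/1000) = 15 − 0.6 = 14.4°C.

14.4°C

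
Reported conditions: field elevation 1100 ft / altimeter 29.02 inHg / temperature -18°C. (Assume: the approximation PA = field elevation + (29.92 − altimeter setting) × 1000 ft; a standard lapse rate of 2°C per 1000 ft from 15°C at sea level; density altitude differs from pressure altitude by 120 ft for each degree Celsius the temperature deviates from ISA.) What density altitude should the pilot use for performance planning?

Pressure altitude = 1100 + (29.92 − 29.02) × 1000 = 1100 + (+900) = 2000 ft.
ISA temperature at 2000 ft = 15 − 2 × (2000/1000) = 11°C.
ISA deviation = -18 − 11 = -29°C.
Density altitude = 2000 + 120 × (-29) = -1480 ft.

-1480 ft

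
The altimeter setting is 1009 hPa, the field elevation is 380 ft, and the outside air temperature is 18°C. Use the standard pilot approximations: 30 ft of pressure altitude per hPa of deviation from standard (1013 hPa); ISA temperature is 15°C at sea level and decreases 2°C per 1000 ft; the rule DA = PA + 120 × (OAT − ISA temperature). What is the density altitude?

Pressure altitude = 380 + (1013 − 1009) × 30 = 380 + (+120) = 500 ft.
ISA temperature at 500 ft = 15 − 2 × (500/1000) = 14°C.
ISA deviation = 18 − 14 = +4°C.
Density altitude = 500 + 120 × (4) = 980 ft.

980 ft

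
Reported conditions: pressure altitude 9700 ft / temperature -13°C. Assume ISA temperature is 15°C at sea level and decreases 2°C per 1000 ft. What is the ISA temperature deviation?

ISA temperature at 9700 ft = 15 − 2 × (9700/1000) = -4.4°C.
Deviation = OAT − ISA = -13 − (-4.4) = -8.6°C.

ISA-8.6°C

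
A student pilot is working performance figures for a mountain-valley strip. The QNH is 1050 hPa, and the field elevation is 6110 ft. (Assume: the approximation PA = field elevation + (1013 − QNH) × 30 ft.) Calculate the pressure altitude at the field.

5000 ft

Pressure correction = (1013 − 1050) × 30 = -1110 ft.
Pressure altitude = 6110 + (-1110) = 5000 ft.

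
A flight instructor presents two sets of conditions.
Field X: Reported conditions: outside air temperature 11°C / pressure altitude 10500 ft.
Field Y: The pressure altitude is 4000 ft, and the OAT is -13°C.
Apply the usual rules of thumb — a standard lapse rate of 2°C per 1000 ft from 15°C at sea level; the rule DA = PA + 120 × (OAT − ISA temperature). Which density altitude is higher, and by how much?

Field X: ISA temp = -6°C, deviation +17°C, DA = 10500 + 120 × 17 = 12540 ft.
Field Y: ISA temp = 7°C, deviation -20°C, DA = 4000 + 120 × (-20) = 1600 ft.
Field X is higher by 12540 − 1600 = 10940 ft.

Field X by 10940 ft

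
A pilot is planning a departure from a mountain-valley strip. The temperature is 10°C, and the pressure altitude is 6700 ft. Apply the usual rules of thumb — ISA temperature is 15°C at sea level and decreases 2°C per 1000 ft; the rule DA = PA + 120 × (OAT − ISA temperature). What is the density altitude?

7708 ft

ISA temperature at 6700 ft = 15 − 2 × (6700/1000) = 1.6°C.
ISA deviation = 10 − 1.6 = +8.4°C.
Density altitude = 6700 + 120 × (8.4) = 6700 + (+1008) = 7708 ft.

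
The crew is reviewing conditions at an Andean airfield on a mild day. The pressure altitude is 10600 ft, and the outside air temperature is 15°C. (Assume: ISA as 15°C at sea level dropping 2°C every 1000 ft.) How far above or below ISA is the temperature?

ISA+21.2°C

ISA temperature at 10600 ft = 15 − 2 × (10600/1000) = -6.2°C.
Deviation = OAT − ISA = 15 − (-6.2) = +21.2°C.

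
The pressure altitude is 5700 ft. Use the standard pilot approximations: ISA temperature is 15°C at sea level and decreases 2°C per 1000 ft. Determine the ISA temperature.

ISA temperature = 15 − 2 × (5700/1000) = 15 − 11.4 = 3.6°C.

3.6°C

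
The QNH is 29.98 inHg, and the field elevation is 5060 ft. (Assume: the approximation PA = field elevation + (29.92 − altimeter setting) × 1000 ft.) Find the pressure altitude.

Pressure correction = (29.92 − 29.98) × 1000 = -60 ft.
Pressure altitude = 5060 + (-60) = 5000 ft.

5000 ft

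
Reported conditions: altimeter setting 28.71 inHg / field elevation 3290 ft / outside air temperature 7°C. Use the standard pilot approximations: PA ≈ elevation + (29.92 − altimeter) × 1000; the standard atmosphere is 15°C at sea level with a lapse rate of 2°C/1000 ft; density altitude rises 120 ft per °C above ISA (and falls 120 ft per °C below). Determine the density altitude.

4620 ft

Pressure altitude = 3290 + (29.92 − 28.71) × 1000 = 3290 + (+1210) = 4500 ft.
ISA temperature at 4500 ft = 15 − 2 × (4500/1000) = 6°C.
ISA deviation = 7 − 6 = +1°C.
Density altitude = 4500 + 120 × (1) = 4620 ft.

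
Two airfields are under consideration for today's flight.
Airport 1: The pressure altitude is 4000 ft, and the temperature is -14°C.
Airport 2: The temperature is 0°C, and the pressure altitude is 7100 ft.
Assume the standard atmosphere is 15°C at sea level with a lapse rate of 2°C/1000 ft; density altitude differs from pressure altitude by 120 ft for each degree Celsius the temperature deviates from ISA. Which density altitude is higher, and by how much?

Airport 1: ISA temp = 7°C, deviation -21°C, DA = 4000 + 120 × (-21) = 1480 ft.
Airport 2: ISA temp = 0.8°C, deviation -0.8°C, DA = 7100 + 120 × (-0.8) = 7004 ft.
Airport 2 is higher by 7004 − 1480 = 5524 ft.

Airport 2 by 5524 ft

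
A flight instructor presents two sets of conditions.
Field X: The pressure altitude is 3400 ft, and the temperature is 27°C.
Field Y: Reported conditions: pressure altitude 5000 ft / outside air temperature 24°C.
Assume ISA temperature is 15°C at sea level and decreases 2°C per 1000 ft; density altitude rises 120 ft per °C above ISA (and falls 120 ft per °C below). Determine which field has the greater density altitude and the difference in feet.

Field Y by 1624 ft

Field X: ISA temp = 8.2°C, deviation +18.8°C, DA = 3400 + 120 × 18.8 = 5656 ft.
Field Y: ISA temp = 5°C, deviation +19°C, DA = 5000 + 120 × 19 = 7280 ft.
Field Y is higher by 7280 − 5656 = 1624 ft.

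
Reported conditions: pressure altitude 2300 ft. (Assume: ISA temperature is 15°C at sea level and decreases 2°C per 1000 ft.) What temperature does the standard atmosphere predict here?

ISA temperature = 15 − 2 × (2300/1000) = 15 − 4.6 = 10.4°C.

10.4°C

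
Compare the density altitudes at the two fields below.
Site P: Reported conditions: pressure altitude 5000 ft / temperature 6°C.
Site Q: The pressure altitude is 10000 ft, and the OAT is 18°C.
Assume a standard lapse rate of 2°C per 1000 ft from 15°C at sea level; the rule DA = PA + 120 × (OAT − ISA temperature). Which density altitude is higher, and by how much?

Site Q by 7640 ft

Site P: ISA temp = 5°C, deviation +1°C, DA = 5000 + 120 × 1 = 5120 ft.
Site Q: ISA temp = -5°C, deviation +23°C, DA = 10000 + 120 × 23 = 12760 ft.
Site Q is higher by 12760 − 5120 = 7640 ft.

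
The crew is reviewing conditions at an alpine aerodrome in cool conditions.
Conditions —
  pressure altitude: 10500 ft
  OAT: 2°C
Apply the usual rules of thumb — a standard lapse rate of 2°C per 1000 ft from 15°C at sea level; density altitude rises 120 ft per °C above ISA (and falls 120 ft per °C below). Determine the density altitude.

ISA temperature at 10500 ft = 15 − 2 × (10500/1000) = -6°C.
ISA deviation = 2 − (-6) = +8°C.
Density altitude = 10500 + 120 × (8) = 10500 + (+960) = 11460 ft.

11460 ft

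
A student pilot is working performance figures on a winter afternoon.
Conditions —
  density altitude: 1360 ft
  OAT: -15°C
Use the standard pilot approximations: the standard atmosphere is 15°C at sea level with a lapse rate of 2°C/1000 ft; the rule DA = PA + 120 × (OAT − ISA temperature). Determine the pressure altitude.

DA = PA + 120 × (OAT − (15 − 2·PA/1000)) = PA + 120·OAT − 1800 + 0.24·PA = 1.24·PA + 120·OAT − 1800.
So 1.24·PA = 1360 − 120 × (-15) + 1800 = 4960.
PA = 4960 / 1.24 = 4000 ft.

4000 ft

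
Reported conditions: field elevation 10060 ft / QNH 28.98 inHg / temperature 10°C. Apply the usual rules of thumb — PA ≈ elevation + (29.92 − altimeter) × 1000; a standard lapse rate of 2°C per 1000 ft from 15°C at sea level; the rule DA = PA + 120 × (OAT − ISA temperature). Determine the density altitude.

13040 ft

Pressure altitude = 10060 + (29.92 − 28.98) × 1000 = 10060 + (+940) = 11000 ft.
ISA temperature at 11000 ft = 15 − 2 × (11000/1000) = -7°C.
ISA deviation = 10 − (-7) = +17°C.
Density altitude = 11000 + 120 × (17) = 13040 ft.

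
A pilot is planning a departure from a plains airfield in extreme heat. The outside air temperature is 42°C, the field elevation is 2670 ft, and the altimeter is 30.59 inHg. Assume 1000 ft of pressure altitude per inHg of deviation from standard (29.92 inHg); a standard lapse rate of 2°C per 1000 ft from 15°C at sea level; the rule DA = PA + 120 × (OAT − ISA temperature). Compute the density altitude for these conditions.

Pressure altitude = 2670 + (29.92 − 30.59) × 1000 = 2670 + (-670) = 2000 ft.
ISA temperature at 2000 ft = 15 − 2 × (2000/1000) = 11°C.
ISA deviation = 42 − 11 = +31°C.
Density altitude = 2000 + 120 × (31) = 5720 ft.

5720 ft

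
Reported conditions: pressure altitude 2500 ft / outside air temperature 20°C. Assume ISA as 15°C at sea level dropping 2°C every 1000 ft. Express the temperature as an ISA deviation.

ISA+10°C

ISA temperature at 2500 ft = 15 − 2 × (2500/1000) = 10°C.
Deviation = OAT − ISA = 20 − 10 = +10°C.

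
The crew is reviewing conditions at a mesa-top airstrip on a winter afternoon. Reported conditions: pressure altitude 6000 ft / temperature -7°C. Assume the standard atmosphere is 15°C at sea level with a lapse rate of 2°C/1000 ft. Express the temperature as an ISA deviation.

ISA-10°C

ISA temperature at 6000 ft = 15 − 2 × (6000/1000) = 3°C.
Deviation = OAT − ISA = -7 − 3 = -10°C.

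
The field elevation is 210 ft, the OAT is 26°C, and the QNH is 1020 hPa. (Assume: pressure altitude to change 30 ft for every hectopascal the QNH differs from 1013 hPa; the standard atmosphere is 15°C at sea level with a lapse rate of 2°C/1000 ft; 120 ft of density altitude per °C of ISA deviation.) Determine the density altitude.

1320 ft

Pressure altitude = 210 + (1013 − 1020) × 30 = 210 + (-210) = 0 ft.
ISA temperature at 0 ft = 15 − 2 × (0/1000) = 15°C.
ISA deviation = 26 − 15 = +11°C.
Density altitude = 0 + 120 × (11) = 1320 ft.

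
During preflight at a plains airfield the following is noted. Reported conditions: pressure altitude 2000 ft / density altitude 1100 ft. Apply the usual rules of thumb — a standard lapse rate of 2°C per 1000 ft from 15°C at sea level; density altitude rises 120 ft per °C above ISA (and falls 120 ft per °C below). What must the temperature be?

Density altitude − pressure altitude = 1100 − 2000 = -900 ft.
At 120 ft/°C that is an ISA deviation of -900/120 = -7.5°C.
ISA temperature at 2000 ft = 15 − 2 × (2000/1000) = 11°C.
OAT = ISA + deviation = 11 + (-7.5) = 3.5°C.

3.5°C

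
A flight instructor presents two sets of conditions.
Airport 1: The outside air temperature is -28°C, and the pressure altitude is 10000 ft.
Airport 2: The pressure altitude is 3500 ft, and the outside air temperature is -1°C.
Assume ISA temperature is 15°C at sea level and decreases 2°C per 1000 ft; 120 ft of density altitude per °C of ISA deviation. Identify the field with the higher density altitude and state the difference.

Airport 1 by 4820 ft

Airport 1: ISA temp = -5°C, deviation -23°C, DA = 10000 + 120 × (-23) = 7240 ft.
Airport 2: ISA temp = 8°C, deviation -9°C, DA = 3500 + 120 × (-9) = 2420 ft.
Airport 1 is higher by 7240 − 2420 = 4820 ft.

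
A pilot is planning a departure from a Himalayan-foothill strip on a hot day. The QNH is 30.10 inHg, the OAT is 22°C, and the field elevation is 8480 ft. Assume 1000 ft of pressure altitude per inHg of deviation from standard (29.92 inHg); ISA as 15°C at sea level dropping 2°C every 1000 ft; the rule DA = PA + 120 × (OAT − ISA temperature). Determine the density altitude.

11132 ft

Pressure altitude = 8480 + (29.92 − 30.10) × 1000 = 8480 + (-180) = 8300 ft.
ISA temperature at 8300 ft = 15 − 2 × (8300/1000) = -1.6°C.
ISA deviation = 22 − (-1.6) = +23.6°C.
Density altitude = 8300 + 120 × (23.6) = 11132 ft.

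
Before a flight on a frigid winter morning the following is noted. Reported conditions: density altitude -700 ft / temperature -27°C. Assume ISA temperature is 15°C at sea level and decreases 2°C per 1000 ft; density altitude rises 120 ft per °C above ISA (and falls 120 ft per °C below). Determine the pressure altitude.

DA = PA + 120 × (OAT − (15 − 2·PA/1000)) = PA + 120·OAT − 1800 + 0.24·PA = 1.24·PA + 120·OAT − 1800.
So 1.24·PA = -700 − 120 × (-27) + 1800 = 4340.
PA = 4340 / 1.24 = 3500 ft.

3500 ft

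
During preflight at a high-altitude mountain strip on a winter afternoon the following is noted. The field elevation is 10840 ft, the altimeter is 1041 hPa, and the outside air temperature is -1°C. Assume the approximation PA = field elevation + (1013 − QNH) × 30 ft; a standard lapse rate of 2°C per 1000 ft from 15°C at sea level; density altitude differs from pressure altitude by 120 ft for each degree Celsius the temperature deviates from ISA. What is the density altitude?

Pressure altitude = 10840 + (1013 − 1041) × 30 = 10840 + (-840) = 10000 ft.
ISA temperature at 10000 ft = 15 − 2 × (10000/1000) = -5°C.
ISA deviation = -1 − (-5) = +4°C.
Density altitude = 10000 + 120 × (4) = 10480 ft.

10480 ft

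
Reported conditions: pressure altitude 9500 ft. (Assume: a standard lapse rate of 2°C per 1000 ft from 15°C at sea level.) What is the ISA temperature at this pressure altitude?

ISA temperature = 15 − 2 × (9500/1000) = 15 − 19 = -4°C.

-4°C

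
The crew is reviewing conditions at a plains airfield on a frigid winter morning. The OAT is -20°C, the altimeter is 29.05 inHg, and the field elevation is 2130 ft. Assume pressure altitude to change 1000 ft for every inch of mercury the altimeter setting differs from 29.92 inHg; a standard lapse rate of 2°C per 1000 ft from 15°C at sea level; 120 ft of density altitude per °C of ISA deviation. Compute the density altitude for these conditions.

-480 ft

Pressure altitude = 2130 + (29.92 − 29.05) × 1000 = 2130 + (+870) = 3000 ft.
ISA temperature at 3000 ft = 15 − 2 × (3000/1000) = 9°C.
ISA deviation = -20 − 9 = -29°C.
Density altitude = 3000 + 120 × (-29) = -480 ft.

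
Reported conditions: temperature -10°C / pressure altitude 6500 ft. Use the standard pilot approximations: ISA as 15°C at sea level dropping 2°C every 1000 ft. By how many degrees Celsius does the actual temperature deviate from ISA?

ISA-12°C

ISA temperature at 6500 ft = 15 − 2 × (6500/1000) = 2°C.
Deviation = OAT − ISA = -10 − 2 = -12°C.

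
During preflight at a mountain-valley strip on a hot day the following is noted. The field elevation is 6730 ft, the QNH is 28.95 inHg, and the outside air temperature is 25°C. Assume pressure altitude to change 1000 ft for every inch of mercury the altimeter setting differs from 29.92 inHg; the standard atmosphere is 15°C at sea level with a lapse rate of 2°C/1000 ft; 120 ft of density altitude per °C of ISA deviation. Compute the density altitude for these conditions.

10748 ft

Pressure altitude = 6730 + (29.92 − 28.95) × 1000 = 6730 + (+970) = 7700 ft.
ISA temperature at 7700 ft = 15 − 2 × (7700/1000) = -0.4°C.
ISA deviation = 25 − (-0.4) = +25.4°C.
Density altitude = 7700 + 120 × (25.4) = 10748 ft.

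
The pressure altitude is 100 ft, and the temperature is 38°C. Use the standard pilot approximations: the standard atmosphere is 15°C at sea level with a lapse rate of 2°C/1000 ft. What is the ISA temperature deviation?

ISA temperature at 100 ft = 15 − 2 × (100/1000) = 14.8°C.
Deviation = OAT − ISA = 38 − 14.8 = +23.2°C.

ISA+23.2°C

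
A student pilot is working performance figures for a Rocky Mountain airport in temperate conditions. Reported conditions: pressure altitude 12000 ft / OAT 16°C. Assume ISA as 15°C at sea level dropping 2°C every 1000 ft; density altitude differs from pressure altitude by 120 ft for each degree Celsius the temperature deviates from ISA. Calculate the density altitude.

15000 ft

ISA temperature at 12000 ft = 15 − 2 × (12000/1000) = -9°C.
ISA deviation = 16 − (-9) = +25°C.
Density altitude = 12000 + 120 × (25) = 12000 + (+3000) = 15000 ft.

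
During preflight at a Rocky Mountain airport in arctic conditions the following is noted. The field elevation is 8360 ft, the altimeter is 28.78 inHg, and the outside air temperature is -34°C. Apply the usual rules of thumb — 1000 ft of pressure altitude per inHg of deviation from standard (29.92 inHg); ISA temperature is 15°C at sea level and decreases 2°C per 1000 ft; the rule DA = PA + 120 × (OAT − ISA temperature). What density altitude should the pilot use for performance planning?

Pressure altitude = 8360 + (29.92 − 28.78) × 1000 = 8360 + (+1140) = 9500 ft.
ISA temperature at 9500 ft = 15 − 2 × (9500/1000) = -4°C.
ISA deviation = -34 − (-4) = -30°C.
Density altitude = 9500 + 120 × (-30) = 5900 ft.

5900 ft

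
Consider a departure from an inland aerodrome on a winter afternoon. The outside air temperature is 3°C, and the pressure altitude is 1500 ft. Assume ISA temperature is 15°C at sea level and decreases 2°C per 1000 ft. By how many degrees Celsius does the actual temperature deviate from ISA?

ISA temperature at 1500 ft = 15 − 2 × (1500/1000) = 12°C.
Deviation = OAT − ISA = 3 − 12 = -9°C.

ISA-9°C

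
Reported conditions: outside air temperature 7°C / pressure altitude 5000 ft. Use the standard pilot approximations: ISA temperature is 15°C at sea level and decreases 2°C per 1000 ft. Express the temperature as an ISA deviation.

ISA+2°C

ISA temperature at 5000 ft = 15 − 2 × (5000/1000) = 5°C.
Deviation = OAT − ISA = 7 − 5 = +2°C.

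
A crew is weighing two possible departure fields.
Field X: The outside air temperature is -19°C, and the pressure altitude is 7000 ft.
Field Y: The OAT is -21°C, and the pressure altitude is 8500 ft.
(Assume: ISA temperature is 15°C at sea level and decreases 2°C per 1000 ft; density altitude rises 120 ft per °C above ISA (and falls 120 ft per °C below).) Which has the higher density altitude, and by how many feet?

Field Y by 1620 ft

Field X: ISA temp = 1°C, deviation -20°C, DA = 7000 + 120 × (-20) = 4600 ft.
Field Y: ISA temp = -2°C, deviation -19°C, DA = 8500 + 120 × (-19) = 6220 ft.
Field Y is higher by 6220 − 4600 = 1620 ft.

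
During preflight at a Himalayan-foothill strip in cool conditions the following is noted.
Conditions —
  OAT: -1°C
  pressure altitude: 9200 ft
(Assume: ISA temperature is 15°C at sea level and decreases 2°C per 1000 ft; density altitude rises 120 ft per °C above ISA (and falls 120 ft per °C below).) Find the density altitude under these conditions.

ISA temperature at 9200 ft = 15 − 2 × (9200/1000) = -3.4°C.
ISA deviation = -1 − (-3.4) = +2.4°C.
Density altitude = 9200 + 120 × (2.4) = 9200 + (+288) = 9488 ft.

9488 ft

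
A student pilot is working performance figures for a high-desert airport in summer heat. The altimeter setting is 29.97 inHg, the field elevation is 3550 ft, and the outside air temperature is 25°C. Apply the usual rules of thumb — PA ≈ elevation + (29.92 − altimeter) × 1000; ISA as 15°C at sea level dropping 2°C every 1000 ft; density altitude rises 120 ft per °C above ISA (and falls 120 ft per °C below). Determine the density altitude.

5540 ft

Pressure altitude = 3550 + (29.92 − 29.97) × 1000 = 3550 + (-50) = 3500 ft.
ISA temperature at 3500 ft = 15 − 2 × (3500/1000) = 8°C.
ISA deviation = 25 − 8 = +17°C.
Density altitude = 3500 + 120 × (17) = 5540 ft.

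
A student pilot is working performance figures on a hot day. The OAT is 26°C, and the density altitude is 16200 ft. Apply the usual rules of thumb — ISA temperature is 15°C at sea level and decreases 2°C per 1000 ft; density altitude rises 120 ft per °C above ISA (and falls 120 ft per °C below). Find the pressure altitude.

DA = PA + 120 × (OAT − (15 − 2·PA/1000)) = PA + 120·OAT − 1800 + 0.24·PA = 1.24·PA + 120·OAT − 1800.
So 1.24·PA = 16200 − 120 × 26 + 1800 = 14880.
PA = 14880 / 1.24 = 12000 ft.

12000 ft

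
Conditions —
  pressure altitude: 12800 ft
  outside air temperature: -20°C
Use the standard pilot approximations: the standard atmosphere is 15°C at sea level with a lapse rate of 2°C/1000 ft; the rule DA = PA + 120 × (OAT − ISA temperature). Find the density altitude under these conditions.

11672 ft

ISA temperature at 12800 ft = 15 − 2 × (12800/1000) = -10.6°C.
ISA deviation = -20 − (-10.6) = -9.4°C.
Density altitude = 12800 + 120 × (-9.4) = 12800 + (-1128) = 11672 ft.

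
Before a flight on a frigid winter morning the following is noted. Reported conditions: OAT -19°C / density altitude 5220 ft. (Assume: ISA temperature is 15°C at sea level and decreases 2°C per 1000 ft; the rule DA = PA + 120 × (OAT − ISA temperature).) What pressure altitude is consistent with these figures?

DA = PA + 120 × (OAT − (15 − 2·PA/1000)) = PA + 120·OAT − 1800 + 0.24·PA = 1.24·PA + 120·OAT − 1800.
So 1.24·PA = 5220 − 120 × (-19) + 1800 = 9300.
PA = 9300 / 1.24 = 7500 ft.

7500 ft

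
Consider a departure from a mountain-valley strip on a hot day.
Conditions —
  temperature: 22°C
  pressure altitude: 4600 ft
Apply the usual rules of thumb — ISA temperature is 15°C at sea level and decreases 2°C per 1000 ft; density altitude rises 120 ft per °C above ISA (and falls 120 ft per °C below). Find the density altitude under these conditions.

6544 ft

ISA temperature at 4600 ft = 15 − 2 × (4600/1000) = 5.8°C.
ISA deviation = 22 − 5.8 = +16.2°C.
Density altitude = 4600 + 120 × (16.2) = 4600 + (+1944) = 6544 ft.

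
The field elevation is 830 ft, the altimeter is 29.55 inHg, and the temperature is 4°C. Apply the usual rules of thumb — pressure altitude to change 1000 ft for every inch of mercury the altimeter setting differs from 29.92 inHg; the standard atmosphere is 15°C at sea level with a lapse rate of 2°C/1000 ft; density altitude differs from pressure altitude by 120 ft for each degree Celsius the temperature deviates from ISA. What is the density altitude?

Pressure altitude = 830 + (29.92 − 29.55) × 1000 = 830 + (+370) = 1200 ft.
ISA temperature at 1200 ft = 15 − 2 × (1200/1000) = 12.6°C.
ISA deviation = 4 − 12.6 = -8.6°C.
Density altitude = 1200 + 120 × (-8.6) = 168 ft.

168 ft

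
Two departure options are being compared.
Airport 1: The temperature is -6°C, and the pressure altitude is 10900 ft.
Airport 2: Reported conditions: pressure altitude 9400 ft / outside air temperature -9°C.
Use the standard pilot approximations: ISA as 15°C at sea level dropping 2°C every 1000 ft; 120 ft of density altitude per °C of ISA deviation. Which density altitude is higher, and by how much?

Airport 1: ISA temp = -6.8°C, deviation +0.8°C, DA = 10900 + 120 × 0.8 = 10996 ft.
Airport 2: ISA temp = -3.8°C, deviation -5.2°C, DA = 9400 + 120 × (-5.2) = 8776 ft.
Airport 1 is higher by 10996 − 8776 = 2220 ft.

Airport 1 by 2220 ft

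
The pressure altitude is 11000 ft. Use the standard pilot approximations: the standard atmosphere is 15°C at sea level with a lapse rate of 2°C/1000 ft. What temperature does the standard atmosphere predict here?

ISA temperature = 15 − 2 × (11000/1000) = 15 − 22 = -7°C.

-7°C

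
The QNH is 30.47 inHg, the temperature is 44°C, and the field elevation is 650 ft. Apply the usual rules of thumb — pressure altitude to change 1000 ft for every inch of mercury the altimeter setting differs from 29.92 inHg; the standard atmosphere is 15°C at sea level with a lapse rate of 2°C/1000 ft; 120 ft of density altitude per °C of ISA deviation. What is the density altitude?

Pressure altitude = 650 + (29.92 − 30.47) × 1000 = 650 + (-550) = 100 ft.
ISA temperature at 100 ft = 15 − 2 × (100/1000) = 14.8°C.
ISA deviation = 44 − 14.8 = +29.2°C.
Density altitude = 100 + 120 × (29.2) = 3604 ft.

3604 ft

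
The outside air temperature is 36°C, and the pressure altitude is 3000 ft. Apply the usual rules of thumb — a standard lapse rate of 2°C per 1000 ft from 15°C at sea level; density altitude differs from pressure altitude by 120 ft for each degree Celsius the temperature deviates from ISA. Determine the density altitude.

6240 ft

ISA temperature at 3000 ft = 15 − 2 × (3000/1000) = 9°C.
ISA deviation = 36 − 9 = +27°C.
Density altitude = 3000 + 120 × (27) = 3000 + (+3240) = 6240 ft.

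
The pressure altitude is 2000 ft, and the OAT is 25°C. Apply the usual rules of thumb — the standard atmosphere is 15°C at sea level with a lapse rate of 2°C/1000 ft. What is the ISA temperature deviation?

ISA temperature at 2000 ft = 15 − 2 × (2000/1000) = 11°C.
Deviation = OAT − ISA = 25 − 11 = +14°C.

ISA+14°C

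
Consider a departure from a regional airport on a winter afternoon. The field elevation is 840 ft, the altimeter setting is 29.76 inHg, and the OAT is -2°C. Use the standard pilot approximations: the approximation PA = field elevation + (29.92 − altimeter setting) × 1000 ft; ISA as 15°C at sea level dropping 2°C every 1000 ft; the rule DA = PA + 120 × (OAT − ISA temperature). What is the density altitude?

-800 ft

Pressure altitude = 840 + (29.92 − 29.76) × 1000 = 840 + (+160) = 1000 ft.
ISA temperature at 1000 ft = 15 − 2 × (1000/1000) = 13°C.
ISA deviation = -2 − 13 = -15°C.
Density altitude = 1000 + 120 × (-15) = -800 ft.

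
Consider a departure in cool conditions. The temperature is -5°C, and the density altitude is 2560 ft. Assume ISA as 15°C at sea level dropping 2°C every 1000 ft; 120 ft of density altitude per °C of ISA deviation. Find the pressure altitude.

DA = PA + 120 × (OAT − (15 − 2·PA/1000)) = PA + 120·OAT − 1800 + 0.24·PA = 1.24·PA + 120·OAT − 1800.
So 1.24·PA = 2560 − 120 × (-5) + 1800 = 4960.
PA = 4960 / 1.24 = 4000 ft.

4000 ft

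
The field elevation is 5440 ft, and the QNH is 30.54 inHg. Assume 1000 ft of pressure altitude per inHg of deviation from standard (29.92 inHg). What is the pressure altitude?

Pressure correction = (29.92 − 30.54) × 1000 = -620 ft.
Pressure altitude = 5440 + (-620) = 4820 ft.

4820 ft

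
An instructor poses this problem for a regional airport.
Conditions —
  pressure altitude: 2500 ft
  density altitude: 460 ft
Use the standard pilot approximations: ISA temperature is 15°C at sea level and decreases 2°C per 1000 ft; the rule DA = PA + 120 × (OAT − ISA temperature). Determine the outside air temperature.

-7°C

Density altitude − pressure altitude = 460 − 2500 = -2040 ft.
At 120 ft/°C that is an ISA deviation of -2040/120 = -17°C.
ISA temperature at 2500 ft = 15 − 2 × (2500/1000) = 10°C.
OAT = ISA + deviation = 10 + (-17) = -7°C.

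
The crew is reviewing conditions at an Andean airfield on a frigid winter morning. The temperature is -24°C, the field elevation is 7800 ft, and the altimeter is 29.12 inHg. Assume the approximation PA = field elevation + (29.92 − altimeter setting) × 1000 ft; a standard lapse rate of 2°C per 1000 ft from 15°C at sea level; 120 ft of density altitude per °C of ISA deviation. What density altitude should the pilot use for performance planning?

Pressure altitude = 7800 + (29.92 − 29.12) × 1000 = 7800 + (+800) = 8600 ft.
ISA temperature at 8600 ft = 15 − 2 × (8600/1000) = -2.2°C.
ISA deviation = -24 − (-2.2) = -21.8°C.
Density altitude = 8600 + 120 × (-21.8) = 5984 ft.

5984 ft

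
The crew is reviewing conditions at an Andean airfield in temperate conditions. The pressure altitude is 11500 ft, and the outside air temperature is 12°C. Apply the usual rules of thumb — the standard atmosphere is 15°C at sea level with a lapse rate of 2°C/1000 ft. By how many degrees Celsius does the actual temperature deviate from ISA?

ISA+20°C

ISA temperature at 11500 ft = 15 − 2 × (11500/1000) = -8°C.
Deviation = OAT − ISA = 12 − (-8) = +20°C.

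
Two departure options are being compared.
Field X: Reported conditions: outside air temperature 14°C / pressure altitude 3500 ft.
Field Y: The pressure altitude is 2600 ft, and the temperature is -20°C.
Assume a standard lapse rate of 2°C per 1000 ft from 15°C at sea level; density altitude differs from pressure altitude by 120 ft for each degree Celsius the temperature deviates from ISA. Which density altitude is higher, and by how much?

Field X: ISA temp = 8°C, deviation +6°C, DA = 3500 + 120 × 6 = 4220 ft.
Field Y: ISA temp = 9.8°C, deviation -29.8°C, DA = 2600 + 120 × (-29.8) = -976 ft.
Field X is higher by 4220 − (-976) = 5196 ft.

Field X by 5196 ft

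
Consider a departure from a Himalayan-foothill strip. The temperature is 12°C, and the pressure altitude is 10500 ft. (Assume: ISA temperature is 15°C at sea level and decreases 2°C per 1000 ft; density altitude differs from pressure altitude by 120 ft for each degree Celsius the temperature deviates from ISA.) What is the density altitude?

12660 ft

ISA temperature at 10500 ft = 15 − 2 × (10500/1000) = -6°C.
ISA deviation = 12 − (-6) = +18°C.
Density altitude = 10500 + 120 × (18) = 10500 + (+2160) = 12660 ft.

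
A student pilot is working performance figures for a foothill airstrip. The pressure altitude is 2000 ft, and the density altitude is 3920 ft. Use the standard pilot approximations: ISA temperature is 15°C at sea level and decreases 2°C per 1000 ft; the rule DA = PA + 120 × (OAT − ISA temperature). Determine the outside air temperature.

Density altitude − pressure altitude = 3920 − 2000 = +1920 ft.
At 120 ft/°C that is an ISA deviation of 1920/120 = +16°C.
ISA temperature at 2000 ft = 15 − 2 × (2000/1000) = 11°C.
OAT = ISA + deviation = 11 + (+16) = 27°C.

27°C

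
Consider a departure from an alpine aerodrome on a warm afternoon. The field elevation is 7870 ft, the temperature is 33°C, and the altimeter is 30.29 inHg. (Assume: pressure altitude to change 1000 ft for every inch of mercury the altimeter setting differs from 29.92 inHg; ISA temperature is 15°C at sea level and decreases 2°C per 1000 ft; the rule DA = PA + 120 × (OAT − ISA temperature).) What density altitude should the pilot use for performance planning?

11460 ft

Pressure altitude = 7870 + (29.92 − 30.29) × 1000 = 7870 + (-370) = 7500 ft.
ISA temperature at 7500 ft = 15 − 2 × (7500/1000) = 0°C.
ISA deviation = 33 − 0 = +33°C.
Density altitude = 7500 + 120 × (33) = 11460 ft.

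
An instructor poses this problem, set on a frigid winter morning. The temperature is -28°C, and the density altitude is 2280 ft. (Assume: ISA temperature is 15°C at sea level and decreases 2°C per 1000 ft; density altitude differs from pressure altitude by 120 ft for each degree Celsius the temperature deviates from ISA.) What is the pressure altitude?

6000 ft

DA = PA + 120 × (OAT − (15 − 2·PA/1000)) = PA + 120·OAT − 1800 + 0.24·PA = 1.24·PA + 120·OAT − 1800.
So 1.24·PA = 2280 − 120 × (-28) + 1800 = 7440.
PA = 7440 / 1.24 = 6000 ft.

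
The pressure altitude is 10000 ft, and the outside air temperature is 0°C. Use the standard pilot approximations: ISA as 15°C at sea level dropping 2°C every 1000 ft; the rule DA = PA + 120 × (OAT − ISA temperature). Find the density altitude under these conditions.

10600 ft

ISA temperature at 10000 ft = 15 − 2 × (10000/1000) = -5°C.
ISA deviation = 0 − (-5) = +5°C.
Density altitude = 10000 + 120 × (5) = 10000 + (+600) = 10600 ft.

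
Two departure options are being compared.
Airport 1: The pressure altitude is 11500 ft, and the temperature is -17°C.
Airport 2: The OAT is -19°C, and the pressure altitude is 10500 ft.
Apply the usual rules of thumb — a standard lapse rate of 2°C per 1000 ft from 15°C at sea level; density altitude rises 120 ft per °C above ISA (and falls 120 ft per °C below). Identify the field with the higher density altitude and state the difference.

Airport 1 by 1480 ft

Airport 1: ISA temp = -8°C, deviation -9°C, DA = 11500 + 120 × (-9) = 10420 ft.
Airport 2: ISA temp = -6°C, deviation -13°C, DA = 10500 + 120 × (-13) = 8940 ft.
Airport 1 is higher by 10420 − 8940 = 1480 ft.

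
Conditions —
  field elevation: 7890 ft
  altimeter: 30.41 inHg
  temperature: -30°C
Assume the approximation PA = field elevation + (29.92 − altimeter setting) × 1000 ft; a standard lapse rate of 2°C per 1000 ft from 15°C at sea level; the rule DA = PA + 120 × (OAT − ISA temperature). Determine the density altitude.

3776 ft

Pressure altitude = 7890 + (29.92 − 30.41) × 1000 = 7890 + (-490) = 7400 ft.
ISA temperature at 7400 ft = 15 − 2 × (7400/1000) = 0.2°C.
ISA deviation = -30 − 0.2 = -30.2°C.
Density altitude = 7400 + 120 × (-30.2) = 3776 ft.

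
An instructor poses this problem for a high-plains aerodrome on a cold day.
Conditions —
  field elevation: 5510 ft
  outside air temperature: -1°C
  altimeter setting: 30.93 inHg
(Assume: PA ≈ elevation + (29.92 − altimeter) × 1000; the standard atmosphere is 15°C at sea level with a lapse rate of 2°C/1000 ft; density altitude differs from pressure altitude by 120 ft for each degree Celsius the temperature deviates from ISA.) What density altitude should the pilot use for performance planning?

3660 ft

Pressure altitude = 5510 + (29.92 − 30.93) × 1000 = 5510 + (-1010) = 4500 ft.
ISA temperature at 4500 ft = 15 − 2 × (4500/1000) = 6°C.
ISA deviation = -1 − 6 = -7°C.
Density altitude = 4500 + 120 × (-7) = 3660 ft.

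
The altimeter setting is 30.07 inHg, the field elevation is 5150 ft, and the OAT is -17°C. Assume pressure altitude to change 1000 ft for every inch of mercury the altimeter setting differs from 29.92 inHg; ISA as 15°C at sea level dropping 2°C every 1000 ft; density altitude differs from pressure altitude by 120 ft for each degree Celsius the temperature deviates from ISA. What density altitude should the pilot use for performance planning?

Pressure altitude = 5150 + (29.92 − 30.07) × 1000 = 5150 + (-150) = 5000 ft.
ISA temperature at 5000 ft = 15 − 2 × (5000/1000) = 5°C.
ISA deviation = -17 − 5 = -22°C.
Density altitude = 5000 + 120 × (-22) = 2360 ft.

2360 ft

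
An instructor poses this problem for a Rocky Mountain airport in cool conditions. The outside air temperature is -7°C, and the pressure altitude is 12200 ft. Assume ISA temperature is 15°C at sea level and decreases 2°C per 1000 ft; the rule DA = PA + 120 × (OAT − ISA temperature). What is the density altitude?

12488 ft

ISA temperature at 12200 ft = 15 − 2 × (12200/1000) = -9.4°C.
ISA deviation = -7 − (-9.4) = +2.4°C.
Density altitude = 12200 + 120 × (2.4) = 12200 + (+288) = 12488 ft.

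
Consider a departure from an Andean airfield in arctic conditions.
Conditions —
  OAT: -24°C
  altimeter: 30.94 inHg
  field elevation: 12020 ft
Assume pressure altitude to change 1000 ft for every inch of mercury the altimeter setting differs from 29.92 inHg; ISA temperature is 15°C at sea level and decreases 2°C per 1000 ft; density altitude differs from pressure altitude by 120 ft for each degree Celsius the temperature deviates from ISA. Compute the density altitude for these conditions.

8960 ft

Pressure altitude = 12020 + (29.92 − 30.94) × 1000 = 12020 + (-1020) = 11000 ft.
ISA temperature at 11000 ft = 15 − 2 × (11000/1000) = -7°C.
ISA deviation = -24 − (-7) = -17°C.
Density altitude = 11000 + 120 × (-17) = 8960 ft.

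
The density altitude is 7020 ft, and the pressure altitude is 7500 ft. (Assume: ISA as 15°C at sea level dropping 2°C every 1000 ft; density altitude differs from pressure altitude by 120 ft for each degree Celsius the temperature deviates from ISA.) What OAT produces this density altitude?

Density altitude − pressure altitude = 7020 − 7500 = -480 ft.
At 120 ft/°C that is an ISA deviation of -480/120 = -4°C.
ISA temperature at 7500 ft = 15 − 2 × (7500/1000) = 0°C.
OAT = ISA + deviation = 0 + (-4) = -4°C.

-4°C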